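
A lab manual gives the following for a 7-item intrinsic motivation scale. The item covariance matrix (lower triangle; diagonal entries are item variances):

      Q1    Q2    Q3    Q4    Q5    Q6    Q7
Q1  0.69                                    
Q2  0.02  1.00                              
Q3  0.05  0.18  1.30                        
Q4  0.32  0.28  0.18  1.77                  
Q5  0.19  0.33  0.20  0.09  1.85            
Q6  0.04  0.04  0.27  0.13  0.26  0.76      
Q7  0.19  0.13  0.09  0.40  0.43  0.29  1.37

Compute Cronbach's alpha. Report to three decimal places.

ΣVar(i) = 0.69 + 1.00 + 1.30 + 1.77 + 1.85 + 0.76 + 1.37 = 8.74
Σ_{i<j} σ_ij = 4.11
σ²_T = 8.74 + 2 × 4.11 = 16.96
α = (k/(k−1))·(1 − ΣVar(i)/σ²_T) = (7/6)·(1 − 8.74/16.96) = 0.565

α = 0.565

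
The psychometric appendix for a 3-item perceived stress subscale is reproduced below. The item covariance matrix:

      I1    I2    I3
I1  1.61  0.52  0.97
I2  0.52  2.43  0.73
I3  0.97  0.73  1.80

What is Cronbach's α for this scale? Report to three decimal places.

Cronbach's α = 0.648

Σσ²ᵢ = 1.61 + 2.43 + 1.80 = 5.84
Sum of off-diagonal covariances = 2.22
σ²_total = 5.84 + 2 × 2.22 = 10.28
α = (k/(k−1))·(1 − Σσ²ᵢ/σ²_total) = (3/2)·(1 − 5.84/10.28) = 0.648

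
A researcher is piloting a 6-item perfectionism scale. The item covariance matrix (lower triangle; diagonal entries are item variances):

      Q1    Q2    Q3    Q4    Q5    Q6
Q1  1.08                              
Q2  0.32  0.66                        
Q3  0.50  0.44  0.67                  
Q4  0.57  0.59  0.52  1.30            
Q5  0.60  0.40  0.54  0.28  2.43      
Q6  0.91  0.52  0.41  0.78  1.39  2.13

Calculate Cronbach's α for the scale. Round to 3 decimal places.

α = 0.815

ΣVar(i) = 1.08 + 0.66 + 0.67 + 1.30 + 2.43 + 2.13 = 8.27
Sum of the distinct covariances = 8.77
total variance = 8.27 + 2 × 8.77 = 25.81
α = (k/(k−1))·(1 − ΣVar(i)/total variance) = (6/5)·(1 − 8.27/25.81) = 0.815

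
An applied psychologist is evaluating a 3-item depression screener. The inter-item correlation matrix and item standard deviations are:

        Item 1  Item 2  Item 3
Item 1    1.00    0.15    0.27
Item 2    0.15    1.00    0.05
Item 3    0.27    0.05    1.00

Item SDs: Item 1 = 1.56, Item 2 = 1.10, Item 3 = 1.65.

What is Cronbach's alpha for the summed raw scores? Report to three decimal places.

Σσ²ᵢ = 1.56² + 1.10² + 1.65² = 6.3661
Covariances σ_ij = r_ij · s_i · s_j:
  σ(Item 1,Item 2) = 0.15 × 1.56 × 1.10 = 0.2574
  σ(Item 1,Item 3) = 0.27 × 1.56 × 1.65 = 0.6950
  σ(Item 2,Item 3) = 0.05 × 1.10 × 1.65 = 0.0908
σ²_T = Σσ²ᵢ + 2·Σσ_ij = 6.3661 + 2 × 1.0432 = 8.4525
α = (3/2)·(1 − 6.3661/8.4525) = 0.370

α = 0.370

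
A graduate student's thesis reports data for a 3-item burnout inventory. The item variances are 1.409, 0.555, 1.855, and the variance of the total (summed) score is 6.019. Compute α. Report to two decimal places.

Σσᵢ² = 1.409 + 0.555 + 1.855 = 3.819
α = (k/(k−1))·(1 − Σσᵢ²/total variance) = (3/2)·(1 − 3.819/6.019) = 0.55

α = 0.55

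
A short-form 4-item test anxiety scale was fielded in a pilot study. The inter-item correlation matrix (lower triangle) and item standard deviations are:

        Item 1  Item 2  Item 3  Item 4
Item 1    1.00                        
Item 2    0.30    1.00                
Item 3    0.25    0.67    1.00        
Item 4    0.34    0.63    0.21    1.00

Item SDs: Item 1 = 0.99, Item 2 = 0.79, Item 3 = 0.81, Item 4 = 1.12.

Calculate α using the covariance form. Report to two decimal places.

α = 0.71

Σσ²ᵢ = 0.99² + 0.79² + 0.81² + 1.12² = 3.5147
Covariances σ_ij = r_ij · s_i · s_j:
  σ(Item 1,Item 2) = 0.30 × 0.99 × 0.79 = 0.2346
  σ(Item 1,Item 3) = 0.25 × 0.99 × 0.81 = 0.2005
  σ(Item 1,Item 4) = 0.34 × 0.99 × 1.12 = 0.3770
  σ(Item 2,Item 3) = 0.67 × 0.79 × 0.81 = 0.4287
  σ(Item 2,Item 4) = 0.63 × 0.79 × 1.12 = 0.5574
  σ(Item 3,Item 4) = 0.21 × 0.81 × 1.12 = 0.1905
σ²_T = Σσ²ᵢ + 2·Σσ_ij = 3.5147 + 2 × 1.9887 = 7.4921
α = (4/3)·(1 − 3.5147/7.4921) = 0.71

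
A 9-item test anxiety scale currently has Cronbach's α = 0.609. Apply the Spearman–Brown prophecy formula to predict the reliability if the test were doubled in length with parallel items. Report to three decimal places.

predicted reliability = 0.757

Length factor m = 2
α' = m·α / (1 + (m−1)·α)
   = 2 × 0.609 / (1 + (2 − 1) × 0.609)
   = 1.2180 / 1.6090 = 0.757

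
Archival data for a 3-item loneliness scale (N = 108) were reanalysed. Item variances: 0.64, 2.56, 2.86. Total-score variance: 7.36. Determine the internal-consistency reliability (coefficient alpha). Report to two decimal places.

ΣVar(i) = 0.64 + 2.56 + 2.86 = 6.06
α = (k/(k−1))·(1 − ΣVar(i)/σ²_total) = (3/2)·(1 − 6.06/7.36) = 0.26

α = 0.26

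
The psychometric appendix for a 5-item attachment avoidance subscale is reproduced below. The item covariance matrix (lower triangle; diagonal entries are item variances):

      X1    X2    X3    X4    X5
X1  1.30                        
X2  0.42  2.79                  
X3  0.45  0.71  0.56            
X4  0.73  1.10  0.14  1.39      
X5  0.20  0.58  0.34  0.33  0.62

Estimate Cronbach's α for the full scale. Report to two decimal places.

Cronbach's α = 0.75

sum of item variances = 1.30 + 2.79 + 0.56 + 1.39 + 0.62 = 6.66
Sum of the distinct covariances = 5.00
Var(T) = 6.66 + 2 × 5.00 = 16.66
α = (k/(k−1))·(1 − sum of item variances/Var(T)) = (5/4)·(1 − 6.66/16.66) = 0.75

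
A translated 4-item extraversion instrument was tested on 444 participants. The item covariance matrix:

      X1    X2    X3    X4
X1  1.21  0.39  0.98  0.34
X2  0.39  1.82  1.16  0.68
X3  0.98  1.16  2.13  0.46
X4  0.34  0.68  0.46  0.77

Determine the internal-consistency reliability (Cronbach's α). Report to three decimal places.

α = 0.767

sum of item variances = 1.21 + 1.82 + 2.13 + 0.77 = 5.93
Sum of off-diagonal covariances = 4.01
total variance = 5.93 + 2 × 4.01 = 13.95
α = (k/(k−1))·(1 − sum of item variances/total variance) = (4/3)·(1 − 5.93/13.95) = 0.767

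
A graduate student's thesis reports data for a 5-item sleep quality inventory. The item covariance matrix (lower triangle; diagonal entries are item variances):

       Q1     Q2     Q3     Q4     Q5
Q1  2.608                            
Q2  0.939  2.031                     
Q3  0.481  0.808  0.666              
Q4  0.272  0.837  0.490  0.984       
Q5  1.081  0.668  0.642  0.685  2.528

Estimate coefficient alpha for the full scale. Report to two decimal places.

ΣVar(i) = 2.608 + 2.031 + 0.666 + 0.984 + 2.528 = 8.817
Sum of the distinct covariances = 6.903
σ²_total = 8.817 + 2 × 6.903 = 22.623
α = (k/(k−1))·(1 − ΣVar(i)/σ²_total) = (5/4)·(1 − 8.817/22.623) = 0.76

coefficient alpha = 0.76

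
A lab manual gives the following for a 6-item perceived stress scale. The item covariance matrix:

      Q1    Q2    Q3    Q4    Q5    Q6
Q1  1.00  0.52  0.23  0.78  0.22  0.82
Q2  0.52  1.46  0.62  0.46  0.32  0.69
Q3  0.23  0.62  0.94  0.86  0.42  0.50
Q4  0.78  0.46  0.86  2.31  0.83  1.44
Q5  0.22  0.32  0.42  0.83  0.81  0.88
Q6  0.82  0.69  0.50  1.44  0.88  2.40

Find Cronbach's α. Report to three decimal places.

Cronbach's α = 0.819

Σσ²ᵢ = 1.00 + 1.46 + 0.94 + 2.31 + 0.81 + 2.40 = 8.92
Σ_{i<j} σ_ij = 9.59
Var(T) = 8.92 + 2 × 9.59 = 28.10
α = (k/(k−1))·(1 − Σσ²ᵢ/Var(T)) = (6/5)·(1 − 8.92/28.10) = 0.819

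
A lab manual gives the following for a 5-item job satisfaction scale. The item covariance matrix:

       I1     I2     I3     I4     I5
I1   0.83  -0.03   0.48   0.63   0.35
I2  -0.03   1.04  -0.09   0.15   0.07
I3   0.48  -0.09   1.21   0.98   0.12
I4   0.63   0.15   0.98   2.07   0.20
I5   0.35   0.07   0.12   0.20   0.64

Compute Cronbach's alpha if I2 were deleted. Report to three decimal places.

Remaining items: I1, I3, I4, I5 (k = 4).
Σσ²ᵢ = 0.83 + 1.21 + 2.07 + 0.64 = 4.75
σ²_total = 4.75 + 2 × 2.76 = 10.27
α (item deleted) = (4/3)·(1 − 4.75/10.27) = 0.717

Cronbach's alpha = 0.717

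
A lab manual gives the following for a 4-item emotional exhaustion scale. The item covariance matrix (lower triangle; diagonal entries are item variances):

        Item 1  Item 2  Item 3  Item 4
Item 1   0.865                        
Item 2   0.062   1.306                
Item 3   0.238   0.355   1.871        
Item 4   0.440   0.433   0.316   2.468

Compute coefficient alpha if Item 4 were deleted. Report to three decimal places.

α = 0.367

Remaining items: Item 1, Item 2, Item 3 (k = 3).
Σσᵢ² = 0.865 + 1.306 + 1.871 = 4.042
total variance = 4.042 + 2 × 0.655 = 5.352
α (item deleted) = (3/2)·(1 − 4.042/5.352) = 0.367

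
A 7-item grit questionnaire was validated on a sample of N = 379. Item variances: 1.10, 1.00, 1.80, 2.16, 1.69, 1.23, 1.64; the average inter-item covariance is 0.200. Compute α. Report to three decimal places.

α = 0.515

Σσ²ᵢ = 1.10 + 1.00 + 1.80 + 2.16 + 1.69 + 1.23 + 1.64 = 10.62
Sum of the 21 distinct covariances = 21 × 0.200 = 4.200
total variance = Σσ²ᵢ + 2·Σcov = 10.62 + 2 × 4.200 = 19.020
α = (7/6)·(1 − 10.62/19.020) = 0.515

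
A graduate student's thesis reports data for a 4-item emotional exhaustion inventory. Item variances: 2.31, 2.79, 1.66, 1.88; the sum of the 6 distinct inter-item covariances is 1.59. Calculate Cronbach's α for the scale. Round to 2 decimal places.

Cronbach's α = 0.36

Σσᵢ² = 2.31 + 2.79 + 1.66 + 1.88 = 8.64
Sum of distinct covariances = 1.59
total variance = Σσᵢ² + 2·Σcov = 8.64 + 2 × 1.59 = 11.82
α = (4/3)·(1 − 8.64/11.82) = 0.36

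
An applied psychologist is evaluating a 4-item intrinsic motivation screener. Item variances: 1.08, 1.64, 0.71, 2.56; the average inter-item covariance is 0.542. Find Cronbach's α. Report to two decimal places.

Σσ²ᵢ = 1.08 + 1.64 + 0.71 + 2.56 = 5.99
Sum of the 6 distinct covariances = 6 × 0.542 = 3.252
Var(T) = Σσ²ᵢ + 2·Σcov = 5.99 + 2 × 3.252 = 12.494
α = (4/3)·(1 − 5.99/12.494) = 0.69

α = 0.69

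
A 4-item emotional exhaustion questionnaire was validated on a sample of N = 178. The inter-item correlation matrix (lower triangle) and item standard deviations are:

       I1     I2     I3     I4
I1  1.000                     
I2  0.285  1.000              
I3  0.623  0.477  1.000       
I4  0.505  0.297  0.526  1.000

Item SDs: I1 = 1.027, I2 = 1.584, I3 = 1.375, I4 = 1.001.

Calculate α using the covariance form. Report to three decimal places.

α = 0.746

Σσ²ᵢ = 1.027² + 1.584² + 1.375² + 1.001² = 6.4564
Covariances σ_ij = r_ij · s_i · s_j:
  σ(I1,I2) = 0.285 × 1.027 × 1.584 = 0.4636
  σ(I1,I3) = 0.623 × 1.027 × 1.375 = 0.8798
  σ(I1,I4) = 0.505 × 1.027 × 1.001 = 0.5192
  σ(I2,I3) = 0.477 × 1.584 × 1.375 = 1.0389
  σ(I2,I4) = 0.297 × 1.584 × 1.001 = 0.4709
  σ(I3,I4) = 0.526 × 1.375 × 1.001 = 0.7240
σ²_T = Σσ²ᵢ + 2·Σσ_ij = 6.4564 + 2 × 4.0964 = 14.6492
α = (4/3)·(1 − 6.4564/14.6492) = 0.746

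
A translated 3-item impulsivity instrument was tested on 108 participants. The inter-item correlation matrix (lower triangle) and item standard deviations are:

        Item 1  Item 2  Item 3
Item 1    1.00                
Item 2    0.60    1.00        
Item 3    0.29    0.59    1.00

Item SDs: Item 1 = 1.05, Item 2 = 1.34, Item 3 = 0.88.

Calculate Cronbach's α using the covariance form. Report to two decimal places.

α = 0.74

Σσ²ᵢ = 1.05² + 1.34² + 0.88² = 3.6725
Covariances σ_ij = r_ij · s_i · s_j:
  σ(Item 1,Item 2) = 0.60 × 1.05 × 1.34 = 0.8442
  σ(Item 1,Item 3) = 0.29 × 1.05 × 0.88 = 0.2680
  σ(Item 2,Item 3) = 0.59 × 1.34 × 0.88 = 0.6957
σ²_T = Σσ²ᵢ + 2·Σσ_ij = 3.6725 + 2 × 1.8079 = 7.2883
α = (3/2)·(1 − 3.6725/7.2883) = 0.74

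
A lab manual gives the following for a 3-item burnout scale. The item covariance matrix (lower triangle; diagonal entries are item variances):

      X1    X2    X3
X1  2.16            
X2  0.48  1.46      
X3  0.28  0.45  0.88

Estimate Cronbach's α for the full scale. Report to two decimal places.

ΣVar(i) = 2.16 + 1.46 + 0.88 = 4.50
Sum of off-diagonal covariances = 1.21
σ²_T = 4.50 + 2 × 1.21 = 6.92
α = (k/(k−1))·(1 − ΣVar(i)/σ²_T) = (3/2)·(1 − 4.50/6.92) = 0.52

α = 0.52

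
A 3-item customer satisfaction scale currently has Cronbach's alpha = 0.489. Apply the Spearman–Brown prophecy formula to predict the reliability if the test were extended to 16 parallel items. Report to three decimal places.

Length factor m = 16/3 = 5.3333
α' = m·α / (1 + (m−1)·α)
   = 16/3 × 0.489 / (1 + (16/3 − 1) × 0.489)
   = 2.6080 / 3.1190 = 0.836

predicted reliability = 0.836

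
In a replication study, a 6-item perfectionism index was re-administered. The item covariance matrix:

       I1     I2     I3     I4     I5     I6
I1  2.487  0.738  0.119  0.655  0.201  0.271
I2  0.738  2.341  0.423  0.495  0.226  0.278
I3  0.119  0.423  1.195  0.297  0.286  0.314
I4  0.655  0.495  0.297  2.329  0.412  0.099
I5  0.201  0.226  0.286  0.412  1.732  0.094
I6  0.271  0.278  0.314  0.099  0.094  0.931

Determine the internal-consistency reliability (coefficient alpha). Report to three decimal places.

sum of item variances = 2.487 + 2.341 + 1.195 + 2.329 + 1.732 + 0.931 = 11.015
Sum of the distinct covariances = 4.908
σ²_T = 11.015 + 2 × 4.908 = 20.831
α = (k/(k−1))·(1 − sum of item variances/σ²_T) = (6/5)·(1 − 11.015/20.831) = 0.565

coefficient alpha = 0.565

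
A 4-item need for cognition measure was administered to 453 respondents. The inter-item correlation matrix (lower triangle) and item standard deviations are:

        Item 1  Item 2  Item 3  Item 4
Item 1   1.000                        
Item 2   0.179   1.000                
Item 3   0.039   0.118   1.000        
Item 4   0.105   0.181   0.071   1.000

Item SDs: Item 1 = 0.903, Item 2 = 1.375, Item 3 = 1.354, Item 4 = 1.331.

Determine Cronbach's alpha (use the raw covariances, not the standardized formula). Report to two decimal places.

Σσ²ᵢ = 0.903² + 1.375² + 1.354² + 1.331² = 6.3109
Covariances σ_ij = r_ij · s_i · s_j:
  σ(Item 1,Item 2) = 0.179 × 0.903 × 1.375 = 0.2223
  σ(Item 1,Item 3) = 0.039 × 0.903 × 1.354 = 0.0477
  σ(Item 1,Item 4) = 0.105 × 0.903 × 1.331 = 0.1262
  σ(Item 2,Item 3) = 0.118 × 1.375 × 1.354 = 0.2197
  σ(Item 2,Item 4) = 0.181 × 1.375 × 1.331 = 0.3313
  σ(Item 3,Item 4) = 0.071 × 1.354 × 1.331 = 0.1280
σ²_T = Σσ²ᵢ + 2·Σσ_ij = 6.3109 + 2 × 1.0752 = 8.4613
α = (4/3)·(1 − 6.3109/8.4613) = 0.34

Cronbach's alpha = 0.34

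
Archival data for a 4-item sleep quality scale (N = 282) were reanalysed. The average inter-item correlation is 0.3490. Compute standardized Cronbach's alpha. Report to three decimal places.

Standardized α = k·r̄ / (1 + (k−1)·r̄) = 4 × 0.3490 / (1 + 3 × 0.3490)
  = 1.3960 / 2.0470 = 0.682

α = 0.682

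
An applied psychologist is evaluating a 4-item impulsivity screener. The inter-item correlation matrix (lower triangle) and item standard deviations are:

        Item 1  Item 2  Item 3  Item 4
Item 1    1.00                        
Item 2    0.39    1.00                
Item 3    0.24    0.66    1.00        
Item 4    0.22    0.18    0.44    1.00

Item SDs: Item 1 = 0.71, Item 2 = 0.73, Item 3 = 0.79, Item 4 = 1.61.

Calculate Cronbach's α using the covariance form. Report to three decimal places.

Σσ²ᵢ = 0.71² + 0.73² + 0.79² + 1.61² = 4.2532
Covariances σ_ij = r_ij · s_i · s_j:
  σ(Item 1,Item 2) = 0.39 × 0.71 × 0.73 = 0.2021
  σ(Item 1,Item 3) = 0.24 × 0.71 × 0.79 = 0.1346
  σ(Item 1,Item 4) = 0.22 × 0.71 × 1.61 = 0.2515
  σ(Item 2,Item 3) = 0.66 × 0.73 × 0.79 = 0.3806
  σ(Item 2,Item 4) = 0.18 × 0.73 × 1.61 = 0.2116
  σ(Item 3,Item 4) = 0.44 × 0.79 × 1.61 = 0.5596
σ²_T = Σσ²ᵢ + 2·Σσ_ij = 4.2532 + 2 × 1.7400 = 7.7332
α = (4/3)·(1 − 4.2532/7.7332) = 0.600

Cronbach's α = 0.600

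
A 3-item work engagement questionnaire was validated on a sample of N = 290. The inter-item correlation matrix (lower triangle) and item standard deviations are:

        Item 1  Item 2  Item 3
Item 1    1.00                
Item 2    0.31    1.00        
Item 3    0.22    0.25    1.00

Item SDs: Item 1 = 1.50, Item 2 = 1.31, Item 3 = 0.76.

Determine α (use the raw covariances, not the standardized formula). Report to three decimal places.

Σσ²ᵢ = 1.50² + 1.31² + 0.76² = 4.5437
Covariances σ_ij = r_ij · s_i · s_j:
  σ(Item 1,Item 2) = 0.31 × 1.50 × 1.31 = 0.6091
  σ(Item 1,Item 3) = 0.22 × 1.50 × 0.76 = 0.2508
  σ(Item 2,Item 3) = 0.25 × 1.31 × 0.76 = 0.2489
σ²_T = Σσ²ᵢ + 2·Σσ_ij = 4.5437 + 2 × 1.1088 = 6.7613
α = (3/2)·(1 − 4.5437/6.7613) = 0.492

α = 0.492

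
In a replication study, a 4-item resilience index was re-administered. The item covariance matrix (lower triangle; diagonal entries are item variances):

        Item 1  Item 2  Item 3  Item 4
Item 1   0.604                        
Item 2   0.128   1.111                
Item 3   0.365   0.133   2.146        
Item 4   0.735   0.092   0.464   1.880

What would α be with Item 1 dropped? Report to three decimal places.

α = 0.317

Remaining items: Item 2, Item 3, Item 4 (k = 3).
ΣVar(i) = 1.111 + 2.146 + 1.880 = 5.137
total variance = 5.137 + 2 × 0.689 = 6.515
α (item deleted) = (3/2)·(1 − 5.137/6.515) = 0.317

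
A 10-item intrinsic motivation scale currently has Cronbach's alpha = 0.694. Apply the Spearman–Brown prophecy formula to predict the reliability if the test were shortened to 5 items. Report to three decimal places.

predicted reliability = 0.531

Length factor m = 5/10 = 0.5000
α' = m·α / (1 − (1−m)·α)
   = 5/10 × 0.694 / (1 − (1 − 5/10) × 0.694)
   = 0.3470 / 0.6530 = 0.531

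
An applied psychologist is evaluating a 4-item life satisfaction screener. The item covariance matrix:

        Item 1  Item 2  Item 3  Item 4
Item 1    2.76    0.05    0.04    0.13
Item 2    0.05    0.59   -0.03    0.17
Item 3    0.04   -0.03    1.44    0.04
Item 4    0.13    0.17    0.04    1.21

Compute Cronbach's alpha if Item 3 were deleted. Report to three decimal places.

Remaining items: Item 1, Item 2, Item 4 (k = 3).
sum of item variances = 2.76 + 0.59 + 1.21 = 4.56
total variance = 4.56 + 2 × 0.35 = 5.26
α (item deleted) = (3/2)·(1 − 4.56/5.26) = 0.200

Cronbach's alpha = 0.200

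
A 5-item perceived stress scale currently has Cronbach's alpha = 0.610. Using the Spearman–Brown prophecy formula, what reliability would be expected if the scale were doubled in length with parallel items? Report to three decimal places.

Length factor m = 2
α' = m·α / (1 + (m−1)·α)
   = 2 × 0.610 / (1 + (2 − 1) × 0.610)
   = 1.2200 / 1.6100 = 0.758

predicted reliability = 0.758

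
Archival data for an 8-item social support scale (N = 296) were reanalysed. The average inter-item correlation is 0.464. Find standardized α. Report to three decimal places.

standardized α = 0.874

Standardized α = k·r̄ / (1 + (k−1)·r̄) = 8 × 0.464 / (1 + 7 × 0.464)
  = 3.7120 / 4.2480 = 0.874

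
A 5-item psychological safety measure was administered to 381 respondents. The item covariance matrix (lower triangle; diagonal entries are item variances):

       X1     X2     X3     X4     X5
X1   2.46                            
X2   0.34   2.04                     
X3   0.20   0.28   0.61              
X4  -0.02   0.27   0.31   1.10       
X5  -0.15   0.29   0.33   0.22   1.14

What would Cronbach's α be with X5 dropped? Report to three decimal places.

α = 0.410

Remaining items: X1, X2, X3, X4 (k = 4).
ΣVar(i) = 2.46 + 2.04 + 0.61 + 1.10 = 6.21
Var(T) = 6.21 + 2 × 1.38 = 8.97
α (item deleted) = (4/3)·(1 − 6.21/8.97) = 0.410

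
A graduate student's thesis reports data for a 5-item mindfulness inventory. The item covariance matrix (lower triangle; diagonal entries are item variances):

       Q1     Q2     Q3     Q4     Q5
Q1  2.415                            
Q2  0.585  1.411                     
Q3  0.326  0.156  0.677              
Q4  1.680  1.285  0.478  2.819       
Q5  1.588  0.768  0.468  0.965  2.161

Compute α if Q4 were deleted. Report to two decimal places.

Remaining items: Q1, Q2, Q3, Q5 (k = 4).
Σσ²ᵢ = 2.415 + 1.411 + 0.677 + 2.161 = 6.664
Var(T) = 6.664 + 2 × 3.891 = 14.446
α (item deleted) = (4/3)·(1 − 6.664/14.446) = 0.72

α = 0.72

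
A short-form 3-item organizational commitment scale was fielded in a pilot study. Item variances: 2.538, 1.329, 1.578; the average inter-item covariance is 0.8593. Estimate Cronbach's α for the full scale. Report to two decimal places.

Cronbach's α = 0.73

ΣVar(i) = 2.538 + 1.329 + 1.578 = 5.445
Sum of the 3 distinct covariances = 3 × 0.8593 = 2.5779
σ²_total = ΣVar(i) + 2·Σcov = 5.445 + 2 × 2.5779 = 10.6008
α = (3/2)·(1 − 5.445/10.6008) = 0.73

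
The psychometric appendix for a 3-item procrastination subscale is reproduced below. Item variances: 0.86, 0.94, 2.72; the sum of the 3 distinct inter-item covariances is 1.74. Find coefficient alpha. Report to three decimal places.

coefficient alpha = 0.653

Σσᵢ² = 0.86 + 0.94 + 2.72 = 4.52
Sum of distinct covariances = 1.74
total variance = Σσᵢ² + 2·Σcov = 4.52 + 2 × 1.74 = 8.00
α = (3/2)·(1 − 4.52/8.00) = 0.653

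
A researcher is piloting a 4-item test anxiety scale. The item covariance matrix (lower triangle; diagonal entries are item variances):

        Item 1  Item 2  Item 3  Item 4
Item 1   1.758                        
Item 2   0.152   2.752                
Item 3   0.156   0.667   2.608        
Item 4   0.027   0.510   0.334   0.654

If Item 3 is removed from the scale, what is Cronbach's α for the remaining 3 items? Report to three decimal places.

Remaining items: Item 1, Item 2, Item 4 (k = 3).
ΣVar(i) = 1.758 + 2.752 + 0.654 = 5.164
σ²_T = 5.164 + 2 × 0.689 = 6.542
α (item deleted) = (3/2)·(1 − 5.164/6.542) = 0.316

Cronbach's α = 0.316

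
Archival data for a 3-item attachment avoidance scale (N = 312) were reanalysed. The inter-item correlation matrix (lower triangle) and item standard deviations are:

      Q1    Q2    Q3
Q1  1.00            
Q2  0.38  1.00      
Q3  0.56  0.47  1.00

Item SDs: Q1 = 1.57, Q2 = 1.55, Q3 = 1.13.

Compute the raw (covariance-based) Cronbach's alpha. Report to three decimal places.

α = 0.707

Σσ²ᵢ = 1.57² + 1.55² + 1.13² = 6.1443
Covariances σ_ij = r_ij · s_i · s_j:
  σ(Q1,Q2) = 0.38 × 1.57 × 1.55 = 0.9247
  σ(Q1,Q3) = 0.56 × 1.57 × 1.13 = 0.9935
  σ(Q2,Q3) = 0.47 × 1.55 × 1.13 = 0.8232
σ²_T = Σσ²ᵢ + 2·Σσ_ij = 6.1443 + 2 × 2.7414 = 11.6271
α = (3/2)·(1 − 6.1443/11.6271) = 0.707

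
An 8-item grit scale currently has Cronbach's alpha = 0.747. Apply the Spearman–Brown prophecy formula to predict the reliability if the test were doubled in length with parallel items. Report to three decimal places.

predicted reliability = 0.855

Length factor m = 2
α' = m·α / (1 + (m−1)·α)
   = 2 × 0.747 / (1 + (2 − 1) × 0.747)
   = 1.4940 / 1.7470 = 0.855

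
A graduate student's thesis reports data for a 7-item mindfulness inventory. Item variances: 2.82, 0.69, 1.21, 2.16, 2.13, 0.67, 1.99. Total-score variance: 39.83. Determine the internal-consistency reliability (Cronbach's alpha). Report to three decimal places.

α = 0.825

sum of item variances = 2.82 + 0.69 + 1.21 + 2.16 + 2.13 + 0.67 + 1.99 = 11.67
α = (k/(k−1))·(1 − sum of item variances/total variance) = (7/6)·(1 − 11.67/39.83) = 0.825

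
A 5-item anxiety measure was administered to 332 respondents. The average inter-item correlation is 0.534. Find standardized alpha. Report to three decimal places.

standardized alpha = 0.851

Standardized α = k·r̄ / (1 + (k−1)·r̄) = 5 × 0.534 / (1 + 4 × 0.534)
  = 2.6700 / 3.1360 = 0.851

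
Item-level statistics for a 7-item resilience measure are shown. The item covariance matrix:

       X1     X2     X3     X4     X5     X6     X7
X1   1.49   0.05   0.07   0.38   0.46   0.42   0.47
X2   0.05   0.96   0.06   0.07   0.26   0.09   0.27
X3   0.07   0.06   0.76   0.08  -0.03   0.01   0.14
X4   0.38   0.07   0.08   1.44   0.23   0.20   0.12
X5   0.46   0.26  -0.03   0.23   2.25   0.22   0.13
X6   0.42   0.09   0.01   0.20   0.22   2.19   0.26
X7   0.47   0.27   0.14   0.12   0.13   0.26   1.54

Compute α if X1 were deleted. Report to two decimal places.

α = 0.38

Remaining items: X2, X3, X4, X5, X6, X7 (k = 6).
Σσᵢ² = 0.96 + 0.76 + 1.44 + 2.25 + 2.19 + 1.54 = 9.14
total variance = 9.14 + 2 × 2.11 = 13.36
α (item deleted) = (6/5)·(1 − 9.14/13.36) = 0.38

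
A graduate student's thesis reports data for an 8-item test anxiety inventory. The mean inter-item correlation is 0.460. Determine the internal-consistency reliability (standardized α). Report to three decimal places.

Standardized α = k·r̄ / (1 + (k−1)·r̄) = 8 × 0.460 / (1 + 7 × 0.460)
  = 3.6800 / 4.2200 = 0.872

standardized α = 0.872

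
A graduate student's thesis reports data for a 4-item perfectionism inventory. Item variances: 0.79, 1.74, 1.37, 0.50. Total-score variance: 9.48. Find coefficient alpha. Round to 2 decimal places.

α = 0.71

Σσᵢ² = 0.79 + 1.74 + 1.37 + 0.50 = 4.40
α = (k/(k−1))·(1 − Σσᵢ²/Var(T)) = (4/3)·(1 − 4.40/9.48) = 0.71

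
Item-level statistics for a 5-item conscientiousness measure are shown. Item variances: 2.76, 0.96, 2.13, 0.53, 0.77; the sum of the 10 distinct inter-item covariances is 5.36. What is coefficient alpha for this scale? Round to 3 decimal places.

coefficient alpha = 0.750

Σσᵢ² = 2.76 + 0.96 + 2.13 + 0.53 + 0.77 = 7.15
Sum of distinct covariances = 5.36
σ²_T = Σσᵢ² + 2·Σcov = 7.15 + 2 × 5.36 = 17.87
α = (5/4)·(1 − 7.15/17.87) = 0.750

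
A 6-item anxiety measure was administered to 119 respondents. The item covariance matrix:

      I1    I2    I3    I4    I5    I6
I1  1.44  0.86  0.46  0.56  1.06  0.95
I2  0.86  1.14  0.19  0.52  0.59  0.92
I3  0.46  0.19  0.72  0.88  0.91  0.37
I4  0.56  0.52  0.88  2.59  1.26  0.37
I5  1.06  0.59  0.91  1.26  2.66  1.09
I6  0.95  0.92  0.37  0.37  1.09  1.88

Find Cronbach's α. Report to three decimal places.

Σσᵢ² = 1.44 + 1.14 + 0.72 + 2.59 + 2.66 + 1.88 = 10.43
Sum of the distinct covariances = 10.99
Var(T) = 10.43 + 2 × 10.99 = 32.41
α = (k/(k−1))·(1 − Σσᵢ²/Var(T)) = (6/5)·(1 − 10.43/32.41) = 0.814

Cronbach's α = 0.814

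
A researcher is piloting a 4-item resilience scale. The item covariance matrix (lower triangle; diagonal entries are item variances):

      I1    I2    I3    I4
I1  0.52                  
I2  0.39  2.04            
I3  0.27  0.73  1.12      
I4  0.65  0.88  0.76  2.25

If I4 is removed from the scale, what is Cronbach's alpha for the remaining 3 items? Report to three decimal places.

Remaining items: I1, I2, I3 (k = 3).
sum of item variances = 0.52 + 2.04 + 1.12 = 3.68
σ²_T = 3.68 + 2 × 1.39 = 6.46
α (item deleted) = (3/2)·(1 − 3.68/6.46) = 0.646

α = 0.646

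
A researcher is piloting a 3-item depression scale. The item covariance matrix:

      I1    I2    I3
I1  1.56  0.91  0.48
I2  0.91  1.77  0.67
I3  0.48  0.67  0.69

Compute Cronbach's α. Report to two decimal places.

α = 0.76

sum of item variances = 1.56 + 1.77 + 0.69 = 4.02
Sum of the distinct covariances = 2.06
σ²_total = 4.02 + 2 × 2.06 = 8.14
α = (k/(k−1))·(1 − sum of item variances/σ²_total) = (3/2)·(1 − 4.02/8.14) = 0.76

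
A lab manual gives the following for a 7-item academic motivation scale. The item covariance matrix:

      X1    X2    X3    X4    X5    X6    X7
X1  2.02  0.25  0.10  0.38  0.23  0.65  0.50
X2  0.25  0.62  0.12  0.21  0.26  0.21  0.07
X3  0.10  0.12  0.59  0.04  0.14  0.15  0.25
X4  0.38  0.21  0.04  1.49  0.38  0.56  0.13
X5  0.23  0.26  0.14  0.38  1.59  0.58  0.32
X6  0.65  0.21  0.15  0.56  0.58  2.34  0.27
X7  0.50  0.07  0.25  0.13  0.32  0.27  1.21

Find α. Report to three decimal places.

ΣVar(i) = 2.02 + 0.62 + 0.59 + 1.49 + 1.59 + 2.34 + 1.21 = 9.86
Sum of the distinct covariances = 5.80
total variance = 9.86 + 2 × 5.80 = 21.46
α = (k/(k−1))·(1 − ΣVar(i)/total variance) = (7/6)·(1 − 9.86/21.46) = 0.631

α = 0.631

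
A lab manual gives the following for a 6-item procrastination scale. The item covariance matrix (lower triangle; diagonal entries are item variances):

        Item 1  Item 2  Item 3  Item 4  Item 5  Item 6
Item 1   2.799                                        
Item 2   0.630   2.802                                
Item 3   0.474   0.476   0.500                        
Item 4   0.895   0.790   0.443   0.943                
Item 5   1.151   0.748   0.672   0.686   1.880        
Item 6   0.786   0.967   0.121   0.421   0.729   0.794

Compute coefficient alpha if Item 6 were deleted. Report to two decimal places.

Remaining items: Item 1, Item 2, Item 3, Item 4, Item 5 (k = 5).
Σσ²ᵢ = 2.799 + 2.802 + 0.500 + 0.943 + 1.880 = 8.924
total variance = 8.924 + 2 × 6.965 = 22.854
α (item deleted) = (5/4)·(1 − 8.924/22.854) = 0.76

α = 0.76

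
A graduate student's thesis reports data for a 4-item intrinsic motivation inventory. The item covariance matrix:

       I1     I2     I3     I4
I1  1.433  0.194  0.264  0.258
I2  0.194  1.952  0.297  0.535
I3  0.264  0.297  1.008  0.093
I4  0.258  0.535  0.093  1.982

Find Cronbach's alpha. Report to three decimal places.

Σσᵢ² = 1.433 + 1.952 + 1.008 + 1.982 = 6.375
Sum of the distinct covariances = 1.641
Var(T) = 6.375 + 2 × 1.641 = 9.657
α = (k/(k−1))·(1 − Σσᵢ²/Var(T)) = (4/3)·(1 − 6.375/9.657) = 0.453

α = 0.453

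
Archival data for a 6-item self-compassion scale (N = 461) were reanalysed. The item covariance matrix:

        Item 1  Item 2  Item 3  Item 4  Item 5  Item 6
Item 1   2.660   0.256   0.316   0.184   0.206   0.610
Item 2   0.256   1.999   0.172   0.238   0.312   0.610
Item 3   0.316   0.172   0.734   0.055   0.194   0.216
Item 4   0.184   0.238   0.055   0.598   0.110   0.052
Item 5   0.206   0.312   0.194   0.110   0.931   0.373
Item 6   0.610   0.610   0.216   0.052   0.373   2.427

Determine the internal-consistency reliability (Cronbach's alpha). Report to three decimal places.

Σσᵢ² = 2.660 + 1.999 + 0.734 + 0.598 + 0.931 + 2.427 = 9.349
Σ_{i<j} σ_ij = 3.904
σ²_total = 9.349 + 2 × 3.904 = 17.157
α = (k/(k−1))·(1 − Σσᵢ²/σ²_total) = (6/5)·(1 − 9.349/17.157) = 0.546

Cronbach's alpha = 0.546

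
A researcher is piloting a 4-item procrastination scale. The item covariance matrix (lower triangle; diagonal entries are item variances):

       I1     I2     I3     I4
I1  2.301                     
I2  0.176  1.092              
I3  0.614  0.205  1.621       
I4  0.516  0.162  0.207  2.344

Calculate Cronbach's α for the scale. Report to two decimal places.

Σσ²ᵢ = 2.301 + 1.092 + 1.621 + 2.344 = 7.358
Sum of off-diagonal covariances = 1.880
σ²_T = 7.358 + 2 × 1.880 = 11.118
α = (k/(k−1))·(1 − Σσ²ᵢ/σ²_T) = (4/3)·(1 − 7.358/11.118) = 0.45

Cronbach's α = 0.45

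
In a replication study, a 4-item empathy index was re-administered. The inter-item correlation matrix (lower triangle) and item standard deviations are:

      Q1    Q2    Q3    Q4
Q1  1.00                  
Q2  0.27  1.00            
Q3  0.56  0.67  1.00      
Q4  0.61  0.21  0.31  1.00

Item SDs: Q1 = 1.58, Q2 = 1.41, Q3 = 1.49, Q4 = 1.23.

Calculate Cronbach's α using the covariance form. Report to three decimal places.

Σσ²ᵢ = 1.58² + 1.41² + 1.49² + 1.23² = 8.2175
Covariances σ_ij = r_ij · s_i · s_j:
  σ(Q1,Q2) = 0.27 × 1.58 × 1.41 = 0.6015
  σ(Q1,Q3) = 0.56 × 1.58 × 1.49 = 1.3184
  σ(Q1,Q4) = 0.61 × 1.58 × 1.23 = 1.1855
  σ(Q2,Q3) = 0.67 × 1.41 × 1.49 = 1.4076
  σ(Q2,Q4) = 0.21 × 1.41 × 1.23 = 0.3642
  σ(Q3,Q4) = 0.31 × 1.49 × 1.23 = 0.5681
σ²_T = Σσ²ᵢ + 2·Σσ_ij = 8.2175 + 2 × 5.4453 = 19.1081
α = (4/3)·(1 − 8.2175/19.1081) = 0.760

Cronbach's α = 0.760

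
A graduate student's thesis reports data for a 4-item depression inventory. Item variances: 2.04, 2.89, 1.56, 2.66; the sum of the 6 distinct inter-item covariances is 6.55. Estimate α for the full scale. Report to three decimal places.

α = 0.785

ΣVar(i) = 2.04 + 2.89 + 1.56 + 2.66 = 9.15
Sum of distinct covariances = 6.55
Var(T) = ΣVar(i) + 2·Σcov = 9.15 + 2 × 6.55 = 22.25
α = (4/3)·(1 − 9.15/22.25) = 0.785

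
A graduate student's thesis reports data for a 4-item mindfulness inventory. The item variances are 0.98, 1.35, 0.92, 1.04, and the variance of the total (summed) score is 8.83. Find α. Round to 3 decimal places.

α = 0.686

Σσ²ᵢ = 0.98 + 1.35 + 0.92 + 1.04 = 4.29
α = (k/(k−1))·(1 − Σσ²ᵢ/σ²_total) = (4/3)·(1 − 4.29/8.83) = 0.686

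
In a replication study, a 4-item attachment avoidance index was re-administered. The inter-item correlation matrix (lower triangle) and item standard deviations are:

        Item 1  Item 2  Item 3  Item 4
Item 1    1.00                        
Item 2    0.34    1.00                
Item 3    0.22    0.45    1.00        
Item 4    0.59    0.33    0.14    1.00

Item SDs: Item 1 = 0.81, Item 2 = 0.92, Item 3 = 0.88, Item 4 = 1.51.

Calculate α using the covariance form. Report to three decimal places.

Σσ²ᵢ = 0.81² + 0.92² + 0.88² + 1.51² = 4.5570
Covariances σ_ij = r_ij · s_i · s_j:
  σ(Item 1,Item 2) = 0.34 × 0.81 × 0.92 = 0.2534
  σ(Item 1,Item 3) = 0.22 × 0.81 × 0.88 = 0.1568
  σ(Item 1,Item 4) = 0.59 × 0.81 × 1.51 = 0.7216
  σ(Item 2,Item 3) = 0.45 × 0.92 × 0.88 = 0.3643
  σ(Item 2,Item 4) = 0.33 × 0.92 × 1.51 = 0.4584
  σ(Item 3,Item 4) = 0.14 × 0.88 × 1.51 = 0.1860
σ²_T = Σσ²ᵢ + 2·Σσ_ij = 4.5570 + 2 × 2.1405 = 8.8380
α = (4/3)·(1 − 4.5570/8.8380) = 0.646

α = 0.646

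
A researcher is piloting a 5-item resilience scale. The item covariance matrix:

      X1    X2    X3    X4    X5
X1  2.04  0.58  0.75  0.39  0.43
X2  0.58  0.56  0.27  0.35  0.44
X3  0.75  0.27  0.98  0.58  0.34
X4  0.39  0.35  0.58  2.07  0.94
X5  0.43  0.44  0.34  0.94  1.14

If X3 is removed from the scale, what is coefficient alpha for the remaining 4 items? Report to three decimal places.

α = 0.692

Remaining items: X1, X2, X4, X5 (k = 4).
ΣVar(i) = 2.04 + 0.56 + 2.07 + 1.14 = 5.81
Var(T) = 5.81 + 2 × 3.13 = 12.07
α (item deleted) = (4/3)·(1 − 5.81/12.07) = 0.692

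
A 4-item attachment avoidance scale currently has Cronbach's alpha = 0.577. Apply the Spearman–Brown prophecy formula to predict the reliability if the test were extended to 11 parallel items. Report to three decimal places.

Length factor m = 11/4 = 2.7500
α' = m·α / (1 + (m−1)·α)
   = 11/4 × 0.577 / (1 + (11/4 − 1) × 0.577)
   = 1.5867 / 2.0097 = 0.790

predicted reliability = 0.790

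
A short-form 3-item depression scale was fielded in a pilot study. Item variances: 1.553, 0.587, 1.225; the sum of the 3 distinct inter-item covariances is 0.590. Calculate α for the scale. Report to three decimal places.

α = 0.389

ΣVar(i) = 1.553 + 0.587 + 1.225 = 3.365
Sum of distinct covariances = 0.590
Var(T) = ΣVar(i) + 2·Σcov = 3.365 + 2 × 0.590 = 4.545
α = (3/2)·(1 − 3.365/4.545) = 0.389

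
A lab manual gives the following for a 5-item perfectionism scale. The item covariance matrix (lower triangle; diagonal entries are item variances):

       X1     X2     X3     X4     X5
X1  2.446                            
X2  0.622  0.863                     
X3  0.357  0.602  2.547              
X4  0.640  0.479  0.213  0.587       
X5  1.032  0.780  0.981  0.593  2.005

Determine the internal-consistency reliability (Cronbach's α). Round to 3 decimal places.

α = 0.748

Σσ²ᵢ = 2.446 + 0.863 + 2.547 + 0.587 + 2.005 = 8.448
Sum of off-diagonal covariances = 6.299
total variance = 8.448 + 2 × 6.299 = 21.046
α = (k/(k−1))·(1 − Σσ²ᵢ/total variance) = (5/4)·(1 − 8.448/21.046) = 0.748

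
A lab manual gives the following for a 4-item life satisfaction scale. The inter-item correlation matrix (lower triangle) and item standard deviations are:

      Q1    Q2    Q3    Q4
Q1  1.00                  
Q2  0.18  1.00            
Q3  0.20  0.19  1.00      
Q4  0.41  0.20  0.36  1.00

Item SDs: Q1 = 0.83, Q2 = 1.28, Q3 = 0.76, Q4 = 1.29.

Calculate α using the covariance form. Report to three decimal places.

Σσ²ᵢ = 0.83² + 1.28² + 0.76² + 1.29² = 4.5690
Covariances σ_ij = r_ij · s_i · s_j:
  σ(Q1,Q2) = 0.18 × 0.83 × 1.28 = 0.1912
  σ(Q1,Q3) = 0.20 × 0.83 × 0.76 = 0.1262
  σ(Q1,Q4) = 0.41 × 0.83 × 1.29 = 0.4390
  σ(Q2,Q3) = 0.19 × 1.28 × 0.76 = 0.1848
  σ(Q2,Q4) = 0.20 × 1.28 × 1.29 = 0.3302
  σ(Q3,Q4) = 0.36 × 0.76 × 1.29 = 0.3529
σ²_T = Σσ²ᵢ + 2·Σσ_ij = 4.5690 + 2 × 1.6243 = 7.8176
α = (4/3)·(1 − 4.5690/7.8176) = 0.554

α = 0.554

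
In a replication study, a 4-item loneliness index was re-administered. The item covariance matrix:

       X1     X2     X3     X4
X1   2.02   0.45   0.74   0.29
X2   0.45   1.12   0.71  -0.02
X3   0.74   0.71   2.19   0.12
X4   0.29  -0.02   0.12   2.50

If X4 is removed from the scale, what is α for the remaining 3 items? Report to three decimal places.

Remaining items: X1, X2, X3 (k = 3).
sum of item variances = 2.02 + 1.12 + 2.19 = 5.33
σ²_total = 5.33 + 2 × 1.90 = 9.13
α (item deleted) = (3/2)·(1 − 5.33/9.13) = 0.624

α = 0.624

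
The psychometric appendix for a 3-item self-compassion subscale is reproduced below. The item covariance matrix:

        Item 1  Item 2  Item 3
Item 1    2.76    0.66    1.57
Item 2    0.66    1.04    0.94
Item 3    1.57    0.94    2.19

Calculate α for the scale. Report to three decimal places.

Σσᵢ² = 2.76 + 1.04 + 2.19 = 5.99
Sum of the distinct covariances = 3.17
σ²_total = 5.99 + 2 × 3.17 = 12.33
α = (k/(k−1))·(1 − Σσᵢ²/σ²_total) = (3/2)·(1 − 5.99/12.33) = 0.771

α = 0.771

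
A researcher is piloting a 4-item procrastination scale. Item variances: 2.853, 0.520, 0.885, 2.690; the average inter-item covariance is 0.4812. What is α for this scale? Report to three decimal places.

Σσ²ᵢ = 2.853 + 0.520 + 0.885 + 2.690 = 6.948
Sum of the 6 distinct covariances = 6 × 0.4812 = 2.8872
Var(T) = Σσ²ᵢ + 2·Σcov = 6.948 + 2 × 2.8872 = 12.7224
α = (4/3)·(1 − 6.948/12.7224) = 0.605

α = 0.605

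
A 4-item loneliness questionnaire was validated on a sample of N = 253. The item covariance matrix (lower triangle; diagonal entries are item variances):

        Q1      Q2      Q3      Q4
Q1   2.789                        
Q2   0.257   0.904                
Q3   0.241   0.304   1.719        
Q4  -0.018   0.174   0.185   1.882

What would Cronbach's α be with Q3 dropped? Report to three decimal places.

α = 0.194

Remaining items: Q1, Q2, Q4 (k = 3).
Σσᵢ² = 2.789 + 0.904 + 1.882 = 5.575
σ²_total = 5.575 + 2 × 0.413 = 6.401
α (item deleted) = (3/2)·(1 − 5.575/6.401) = 0.194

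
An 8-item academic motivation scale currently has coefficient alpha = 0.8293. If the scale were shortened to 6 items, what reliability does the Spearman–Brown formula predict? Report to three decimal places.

Length factor m = 6/8 = 0.7500
α' = m·α / (1 − (1−m)·α)
   = 6/8 × 0.8293 / (1 − (1 − 6/8) × 0.8293)
   = 0.6220 / 0.7927 = 0.785

predicted reliability = 0.785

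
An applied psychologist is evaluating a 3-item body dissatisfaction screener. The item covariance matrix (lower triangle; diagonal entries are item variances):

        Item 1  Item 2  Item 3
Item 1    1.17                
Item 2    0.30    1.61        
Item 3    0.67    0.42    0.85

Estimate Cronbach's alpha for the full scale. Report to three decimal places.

Σσᵢ² = 1.17 + 1.61 + 0.85 = 3.63
Sum of the distinct covariances = 1.39
Var(T) = 3.63 + 2 × 1.39 = 6.41
α = (k/(k−1))·(1 − Σσᵢ²/Var(T)) = (3/2)·(1 − 3.63/6.41) = 0.651

Cronbach's alpha = 0.651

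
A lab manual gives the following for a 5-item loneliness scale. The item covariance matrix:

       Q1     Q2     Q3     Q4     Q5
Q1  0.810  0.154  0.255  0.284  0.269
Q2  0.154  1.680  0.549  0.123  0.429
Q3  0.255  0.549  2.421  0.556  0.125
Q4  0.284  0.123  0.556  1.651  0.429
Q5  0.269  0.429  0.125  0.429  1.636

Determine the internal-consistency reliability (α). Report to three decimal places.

α = 0.545

sum of item variances = 0.810 + 1.680 + 2.421 + 1.651 + 1.636 = 8.198
Sum of the distinct covariances = 3.173
σ²_total = 8.198 + 2 × 3.173 = 14.544
α = (k/(k−1))·(1 − sum of item variances/σ²_total) = (5/4)·(1 − 8.198/14.544) = 0.545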